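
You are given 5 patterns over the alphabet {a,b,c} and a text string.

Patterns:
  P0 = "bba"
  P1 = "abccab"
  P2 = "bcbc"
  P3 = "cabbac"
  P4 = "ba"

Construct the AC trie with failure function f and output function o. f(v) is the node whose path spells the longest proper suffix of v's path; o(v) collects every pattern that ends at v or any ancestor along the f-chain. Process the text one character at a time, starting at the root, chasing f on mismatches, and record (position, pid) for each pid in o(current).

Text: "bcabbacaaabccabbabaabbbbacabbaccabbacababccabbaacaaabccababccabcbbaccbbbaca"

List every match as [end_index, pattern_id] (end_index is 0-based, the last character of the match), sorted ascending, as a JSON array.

Build:
Trie (insert patterns):
  0='ε' goto a→4 b→1 c→13
  1='b' goto a→19 b→2 c→10
  2='bb' goto a→3
  3='bba' goto ·  ←P0
  4='a' goto b→5
  5='ab' goto c→6
  6='abc' goto c→7
  7='abcc' goto a→8
  8='abcca' goto b→9
  9='abccab' goto ·  ←P1
  10='bc' goto b→11
  11='bcb' goto c→12
  12='bcbc' goto ·  ←P2
  13='c' goto a→14
  14='ca' goto b→15
  15='cab' goto b→16
  16='cabb' goto a→17
  17='cabba' goto c→18
  18='cabbac' goto ·  ←P3
  19='ba' goto ·  ←P4

Failure links (BFS by depth):
  fail(1) 'b': from fail(0)=0 chase 'b': 0 ⇒ 0;  out=∅∪out(0)=∅
  fail(4) 'a': from fail(0)=0 chase 'a': 0 ⇒ 0;  out=∅∪out(0)=∅
  fail(13) 'c': from fail(0)=0 chase 'c': 0 ⇒ 0;  out=∅∪out(0)=∅
  fail(2) 'bb': from fail(1)=0 chase 'b': 0 ⇒ 1;  out=∅∪out(1)=∅
  fail(5) 'ab': from fail(4)=0 chase 'b': 0 ⇒ 1;  out=∅∪out(1)=∅
  fail(10) 'bc': from fail(1)=0 chase 'c': 0 ⇒ 13;  out=∅∪out(13)=∅
  fail(14) 'ca': from fail(13)=0 chase 'a': 0 ⇒ 4;  out=∅∪out(4)=∅
  fail(19) 'ba': from fail(1)=0 chase 'a': 0 ⇒ 4;  out={4}∪out(4)={4}
  fail(3) 'bba': from fail(2)=1 chase 'a': 1 ⇒ 19;  out={0}∪out(19)={0,4}
  fail(6) 'abc': from fail(5)=1 chase 'c': 1 ⇒ 10;  out=∅∪out(10)=∅
  fail(11) 'bcb': from fail(10)=13 chase 'b': 13→0 ⇒ 1;  out=∅∪out(1)=∅
  fail(15) 'cab': from fail(14)=4 chase 'b': 4 ⇒ 5;  out=∅∪out(5)=∅
  fail(7) 'abcc': from fail(6)=10 chase 'c': 10→13→0 ⇒ 13;  out=∅∪out(13)=∅
  fail(12) 'bcbc': from fail(11)=1 chase 'c': 1 ⇒ 10;  out={2}∪out(10)={2}
  fail(16) 'cabb': from fail(15)=5 chase 'b': 5→1 ⇒ 2;  out=∅∪out(2)=∅
  fail(8) 'abcca': from fail(7)=13 chase 'a': 13 ⇒ 14;  out=∅∪out(14)=∅
  fail(17) 'cabba': from fail(16)=2 chase 'a': 2 ⇒ 3;  out=∅∪out(3)={0,4}
  fail(9) 'abccab': from fail(8)=14 chase 'b': 14 ⇒ 15;  out={1}∪out(15)={1}
  fail(18) 'cabbac': from fail(17)=3 chase 'c': 3→19→4→0 ⇒ 13;  out={3}∪out(13)={3}

Run:
i=0 'b': node 0→1
i=1 'c': node 1→10
i=2 'a': node 10→14 (via fail)
i=3 'b': node 14→15
i=4 'b': node 15→16
i=5 'a': node 16→17  → match P0@[3:5],P4@[4:5]
i=6 'c': node 17→18  → match P3@[1:6]
i=7 'a': node 18→14 (via fail)
i=8 'a': node 14→4 (via fail)
i=9 'a': node 4→4 (via fail)
i=10 'b': node 4→5
i=11 'c': node 5→6
i=12 'c': node 6→7
i=13 'a': node 7→8
i=14 'b': node 8→9  → match P1@[9:14]
i=15 'b': node 9→16 (via fail)
i=16 'a': node 16→17  → match P0@[14:16],P4@[15:16]
i=17 'b': node 17→5 (via fail)
i=18 'a': node 5→19 (via fail)  → match P4@[17:18]
i=19 'a': node 19→4 (via fail)
i=20 'b': node 4→5
i=21 'b': node 5→2 (via fail)
i=22 'b': node 2→2 (via fail)
i=23 'b': node 2→2 (via fail)
i=24 'a': node 2→3  → match P0@[22:24],P4@[23:24]
i=25 'c': node 3→13 (via fail)
i=26 'a': node 13→14
i=27 'b': node 14→15
i=28 'b': node 15→16
i=29 'a': node 16→17  → match P0@[27:29],P4@[28:29]
i=30 'c': node 17→18  → match P3@[25:30]
i=31 'c': node 18→13 (via fail)
i=32 'a': node 13→14
i=33 'b': node 14→15
i=34 'b': node 15→16
i=35 'a': node 16→17  → match P0@[33:35],P4@[34:35]
i=36 'c': node 17→18  → match P3@[31:36]
i=37 'a': node 18→14 (via fail)
i=38 'b': node 14→15
i=39 'a': node 15→19 (via fail)  → match P4@[38:39]
i=40 'b': node 19→5 (via fail)
i=41 'c': node 5→6
i=42 'c': node 6→7
i=43 'a': node 7→8
i=44 'b': node 8→9  → match P1@[39:44]
i=45 'b': node 9→16 (via fail)
i=46 'a': node 16→17  → match P0@[44:46],P4@[45:46]
i=47 'a': node 17→4 (via fail)
i=48 'c': node 4→13 (via fail)
i=49 'a': node 13→14
i=50 'a': node 14→4 (via fail)
i=51 'a': node 4→4 (via fail)
i=52 'b': node 4→5
i=53 'c': node 5→6
i=54 'c': node 6→7
i=55 'a': node 7→8
i=56 'b': node 8→9  → match P1@[51:56]
i=57 'a': node 9→19 (via fail)  → match P4@[56:57]
i=58 'b': node 19→5 (via fail)
i=59 'c': node 5→6
i=60 'c': node 6→7
i=61 'a': node 7→8
i=62 'b': node 8→9  → match P1@[57:62]
i=63 'c': node 9→6 (via fail)
i=64 'b': node 6→11 (via fail)
i=65 'b': node 11→2 (via fail)
i=66 'a': node 2→3  → match P0@[64:66],P4@[65:66]
i=67 'c': node 3→13 (via fail)
i=68 'c': node 13→13 (via fail)
i=69 'b': node 13→1 (via fail)
i=70 'b': node 1→2
i=71 'b': node 2→2 (via fail)
i=72 'a': node 2→3  → match P0@[70:72],P4@[71:72]
i=73 'c': node 3→13 (via fail)
i=74 'a': node 13→14

All matches (sorted): [[5,0],[5,4],[6,3],[14,1],[16,0],[16,4],[18,4],[24,0],[24,4],[29,0],[29,4],[30,3],[35,0],[35,4],[36,3],[39,4],[44,1],[46,0],[46,4],[56,1],[57,4],[62,1],[66,0],[66,4],[72,0],[72,4]]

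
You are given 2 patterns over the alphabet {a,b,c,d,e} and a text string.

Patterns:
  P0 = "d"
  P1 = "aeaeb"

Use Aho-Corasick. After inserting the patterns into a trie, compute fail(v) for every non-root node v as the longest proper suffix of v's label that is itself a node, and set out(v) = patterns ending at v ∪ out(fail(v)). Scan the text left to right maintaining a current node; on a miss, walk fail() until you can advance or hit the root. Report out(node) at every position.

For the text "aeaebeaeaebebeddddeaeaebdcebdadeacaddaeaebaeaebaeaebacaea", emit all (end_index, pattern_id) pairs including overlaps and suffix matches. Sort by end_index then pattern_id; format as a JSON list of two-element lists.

Build automaton:
Trie nodes:
  n0 'ε': a→2 d→1
  n1 'd': ·  [P0 ends]
  n2 'a': e→3
  n3 'ae': a→4
  n4 'aea': e→5
  n5 'aeae': b→6
  n6 'aeaeb': ·  [P1 ends]

Failure links (BFS by depth):
  n1('d'): parent n0 fail=0; on 'd' 0 → fail=0;  out {0}∪∅={0}
  n2('a'): parent n0 fail=0; on 'a' 0 → fail=0;  out ∅∪∅=∅
  n3('ae'): parent n2 fail=0; on 'e' 0 → fail=0;  out ∅∪∅=∅
  n4('aea'): parent n3 fail=0; on 'a' 0 → fail=2;  out ∅∪∅=∅
  n5('aeae'): parent n4 fail=2; on 'e' 2 → fail=3;  out ∅∪∅=∅
  n6('aeaeb'): parent n5 fail=3; on 'b' 3→0 → fail=0;  out {1}∪∅={1}

Scan:
i=0 'a': node 0→2
i=1 'e': node 2→3
i=2 'a': node 3→4
i=3 'e': node 4→5
i=4 'b': node 5→6  emit P1@[0:4]
i=5 'e': node 6→0 (fail-walked)
i=6 'a': node 0→2
i=7 'e': node 2→3
i=8 'a': node 3→4
i=9 'e': node 4→5
i=10 'b': node 5→6  emit P1@[6:10]
i=11 'e': node 6→0 (fail-walked)
i=12 'b': node 0→0
i=13 'e': node 0→0
i=14 'd': node 0→1  emit P0@[14:14]
i=15 'd': node 1→1 (fail-walked)  emit P0@[15:15]
i=16 'd': node 1→1 (fail-walked)  emit P0@[16:16]
i=17 'd': node 1→1 (fail-walked)  emit P0@[17:17]
i=18 'e': node 1→0 (fail-walked)
i=19 'a': node 0→2
i=20 'e': node 2→3
i=21 'a': node 3→4
i=22 'e': node 4→5
i=23 'b': node 5→6  emit P1@[19:23]
i=24 'd': node 6→1 (fail-walked)  emit P0@[24:24]
i=25 'c': node 1→0 (fail-walked)
i=26 'e': node 0→0
i=27 'b': node 0→0
i=28 'd': node 0→1  emit P0@[28:28]
i=29 'a': node 1→2 (fail-walked)
i=30 'd': node 2→1 (fail-walked)  emit P0@[30:30]
i=31 'e': node 1→0 (fail-walked)
i=32 'a': node 0→2
i=33 'c': node 2→0 (fail-walked)
i=34 'a': node 0→2
i=35 'd': node 2→1 (fail-walked)  emit P0@[35:35]
i=36 'd': node 1→1 (fail-walked)  emit P0@[36:36]
i=37 'a': node 1→2 (fail-walked)
i=38 'e': node 2→3
i=39 'a': node 3→4
i=40 'e': node 4→5
i=41 'b': node 5→6  emit P1@[37:41]
i=42 'a': node 6→2 (fail-walked)
i=43 'e': node 2→3
i=44 'a': node 3→4
i=45 'e': node 4→5
i=46 'b': node 5→6  emit P1@[42:46]
i=47 'a': node 6→2 (fail-walked)
i=48 'e': node 2→3
i=49 'a': node 3→4
i=50 'e': node 4→5
i=51 'b': node 5→6  emit P1@[47:51]
i=52 'a': node 6→2 (fail-walked)
i=53 'c': node 2→0 (fail-walked)
i=54 'a': node 0→2
i=55 'e': node 2→3
i=56 'a': node 3→4

Result: [[4,1],[10,1],[14,0],[15,0],[16,0],[17,0],[23,1],[24,0],[28,0],[30,0],[35,0],[36,0],[41,1],[46,1],[51,1]]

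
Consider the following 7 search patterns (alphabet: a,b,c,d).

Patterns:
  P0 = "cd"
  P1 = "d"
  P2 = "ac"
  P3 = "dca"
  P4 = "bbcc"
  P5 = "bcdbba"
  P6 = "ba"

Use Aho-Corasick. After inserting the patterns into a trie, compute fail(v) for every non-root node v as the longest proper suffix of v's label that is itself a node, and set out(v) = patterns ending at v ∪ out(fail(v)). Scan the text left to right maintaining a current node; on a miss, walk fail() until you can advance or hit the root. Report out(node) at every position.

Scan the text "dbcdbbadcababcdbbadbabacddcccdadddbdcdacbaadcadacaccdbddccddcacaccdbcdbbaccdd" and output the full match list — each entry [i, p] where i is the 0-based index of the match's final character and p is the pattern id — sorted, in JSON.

Build:
Trie nodes:
  n0 'ε': a→4 b→8 c→1 d→3
  n1 'c': d→2
  n2 'cd': ·  ←P0
  n3 'd': c→6  ←P1
  n4 'a': c→5
  n5 'ac': ·  ←P2
  n6 'dc': a→7
  n7 'dca': ·  ←P3
  n8 'b': a→17 b→9 c→12
  n9 'bb': c→10
  n10 'bbc': c→11
  n11 'bbcc': ·  ←P4
  n12 'bc': d→13
  n13 'bcd': b→14
  n14 'bcdb': b→15
  n15 'bcdbb': a→16
  n16 'bcdbba': ·  ←P5
  n17 'ba': ·  ←P6

BFS fail/out derivation:
  n1('c'): parent n0 fail=0; on 'c' 0 → fail=0;  out ∅∪∅=∅
  n3('d'): parent n0 fail=0; on 'd' 0 → fail=0;  out {1}∪∅={1}
  n4('a'): parent n0 fail=0; on 'a' 0 → fail=0;  out ∅∪∅=∅
  n8('b'): parent n0 fail=0; on 'b' 0 → fail=0;  out ∅∪∅=∅
  n2('cd'): parent n1 fail=0; on 'd' 0 → fail=3;  out {0}∪{1}={0,1}
  n5('ac'): parent n4 fail=0; on 'c' 0 → fail=1;  out {2}∪∅={2}
  n6('dc'): parent n3 fail=0; on 'c' 0 → fail=1;  out ∅∪∅=∅
  n9('bb'): parent n8 fail=0; on 'b' 0 → fail=8;  out ∅∪∅=∅
  n12('bc'): parent n8 fail=0; on 'c' 0 → fail=1;  out ∅∪∅=∅
  n17('ba'): parent n8 fail=0; on 'a' 0 → fail=4;  out {6}∪∅={6}
  n7('dca'): parent n6 fail=1; on 'a' 1→0 → fail=4;  out {3}∪∅={3}
  n10('bbc'): parent n9 fail=8; on 'c' 8 → fail=12;  out ∅∪∅=∅
  n13('bcd'): parent n12 fail=1; on 'd' 1 → fail=2;  out ∅∪{0,1}={0,1}
  n11('bbcc'): parent n10 fail=12; on 'c' 12→1→0 → fail=1;  out {4}∪∅={4}
  n14('bcdb'): parent n13 fail=2; on 'b' 2→3→0 → fail=8;  out ∅∪∅=∅
  n15('bcdbb'): parent n14 fail=8; on 'b' 8 → fail=9;  out ∅∪∅=∅
  n16('bcdbba'): parent n15 fail=9; on 'a' 9→8 → fail=17;  out {5}∪{6}={5,6}

Scan:
i=0 'd': node 0→3  emit P1@[0:0]
i=1 'b': node 3→8 (via fail)
i=2 'c': node 8→12
i=3 'd': node 12→13  emit P0@[2:3],P1@[3:3]
i=4 'b': node 13→14
i=5 'b': node 14→15
i=6 'a': node 15→16  emit P5@[1:6],P6@[5:6]
i=7 'd': node 16→3 (via fail)  emit P1@[7:7]
i=8 'c': node 3→6
i=9 'a': node 6→7  emit P3@[7:9]
i=10 'b': node 7→8 (via fail)
i=11 'a': node 8→17  emit P6@[10:11]
i=12 'b': node 17→8 (via fail)
i=13 'c': node 8→12
i=14 'd': node 12→13  emit P0@[13:14],P1@[14:14]
i=15 'b': node 13→14
i=16 'b': node 14→15
i=17 'a': node 15→16  emit P5@[12:17],P6@[16:17]
i=18 'd': node 16→3 (via fail)  emit P1@[18:18]
i=19 'b': node 3→8 (via fail)
i=20 'a': node 8→17  emit P6@[19:20]
i=21 'b': node 17→8 (via fail)
i=22 'a': node 8→17  emit P6@[21:22]
i=23 'c': node 17→5 (via fail)  emit P2@[22:23]
i=24 'd': node 5→2 (via fail)  emit P0@[23:24],P1@[24:24]
i=25 'd': node 2→3 (via fail)  emit P1@[25:25]
i=26 'c': node 3→6
i=27 'c': node 6→1 (via fail)
i=28 'c': node 1→1 (via fail)
i=29 'd': node 1→2  emit P0@[28:29],P1@[29:29]
i=30 'a': node 2→4 (via fail)
i=31 'd': node 4→3 (via fail)  emit P1@[31:31]
i=32 'd': node 3→3 (via fail)  emit P1@[32:32]
i=33 'd': node 3→3 (via fail)  emit P1@[33:33]
i=34 'b': node 3→8 (via fail)
i=35 'd': node 8→3 (via fail)  emit P1@[35:35]
i=36 'c': node 3→6
i=37 'd': node 6→2 (via fail)  emit P0@[36:37],P1@[37:37]
i=38 'a': node 2→4 (via fail)
i=39 'c': node 4→5  emit P2@[38:39]
i=40 'b': node 5→8 (via fail)
i=41 'a': node 8→17  emit P6@[40:41]
i=42 'a': node 17→4 (via fail)
i=43 'd': node 4→3 (via fail)  emit P1@[43:43]
i=44 'c': node 3→6
i=45 'a': node 6→7  emit P3@[43:45]
i=46 'd': node 7→3 (via fail)  emit P1@[46:46]
i=47 'a': node 3→4 (via fail)
i=48 'c': node 4→5  emit P2@[47:48]
i=49 'a': node 5→4 (via fail)
i=50 'c': node 4→5  emit P2@[49:50]
i=51 'c': node 5→1 (via fail)
i=52 'd': node 1→2  emit P0@[51:52],P1@[52:52]
i=53 'b': node 2→8 (via fail)
i=54 'd': node 8→3 (via fail)  emit P1@[54:54]
i=55 'd': node 3→3 (via fail)  emit P1@[55:55]
i=56 'c': node 3→6
i=57 'c': node 6→1 (via fail)
i=58 'd': node 1→2  emit P0@[57:58],P1@[58:58]
i=59 'd': node 2→3 (via fail)  emit P1@[59:59]
i=60 'c': node 3→6
i=61 'a': node 6→7  emit P3@[59:61]
i=62 'c': node 7→5 (via fail)  emit P2@[61:62]
i=63 'a': node 5→4 (via fail)
i=64 'c': node 4→5  emit P2@[63:64]
i=65 'c': node 5→1 (via fail)
i=66 'd': node 1→2  emit P0@[65:66],P1@[66:66]
i=67 'b': node 2→8 (via fail)
i=68 'c': node 8→12
i=69 'd': node 12→13  emit P0@[68:69],P1@[69:69]
i=70 'b': node 13→14
i=71 'b': node 14→15
i=72 'a': node 15→16  emit P5@[67:72],P6@[71:72]
i=73 'c': node 16→5 (via fail)  emit P2@[72:73]
i=74 'c': node 5→1 (via fail)
i=75 'd': node 1→2  emit P0@[74:75],P1@[75:75]
i=76 'd': node 2→3 (via fail)  emit P1@[76:76]

All matches (sorted): [[0,1],[3,0],[3,1],[6,5],[6,6],[7,1],[9,3],[11,6],[14,0],[14,1],[17,5],[17,6],[18,1],[20,6],[22,6],[23,2],[24,0],[24,1],[25,1],[29,0],[29,1],[31,1],[32,1],[33,1],[35,1],[37,0],[37,1],[39,2],[41,6],[43,1],[45,3],[46,1],[48,2],[50,2],[52,0],[52,1],[54,1],[55,1],[58,0],[58,1],[59,1],[61,3],[62,2],[64,2],[66,0],[66,1],[69,0],[69,1],[72,5],[72,6],[73,2],[75,0],[75,1],[76,1]]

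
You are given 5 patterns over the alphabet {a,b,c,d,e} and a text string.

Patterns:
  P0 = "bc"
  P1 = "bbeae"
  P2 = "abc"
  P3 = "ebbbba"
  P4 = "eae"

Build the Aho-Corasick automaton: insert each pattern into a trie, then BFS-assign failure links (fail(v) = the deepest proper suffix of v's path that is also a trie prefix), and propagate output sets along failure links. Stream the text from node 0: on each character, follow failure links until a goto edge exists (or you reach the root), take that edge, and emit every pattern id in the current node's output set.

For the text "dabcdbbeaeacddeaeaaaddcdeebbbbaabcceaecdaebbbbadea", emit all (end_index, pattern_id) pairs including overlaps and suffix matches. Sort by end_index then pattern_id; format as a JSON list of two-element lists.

Build:
Trie nodes:
  n0 'ε': a→7 b→1 e→10
  n1 'b': b→3 c→2
  n2 'bc': ·  ←P0
  n3 'bb': e→4
  n4 'bbe': a→5
  n5 'bbea': e→6
  n6 'bbeae': ·  ←P1
  n7 'a': b→8
  n8 'ab': c→9
  n9 'abc': ·  ←P2
  n10 'e': a→16 b→11
  n11 'eb': b→12
  n12 'ebb': b→13
  n13 'ebbb': b→14
  n14 'ebbbb': a→15
  n15 'ebbbba': ·  ←P3
  n16 'ea': e→17
  n17 'eae': ·  ←P4

BFS fail/out derivation:
  fail(1) 'b': from fail(0)=0 chase 'b': 0 ⇒ 0;  out=∅∪out(0)=∅
  fail(7) 'a': from fail(0)=0 chase 'a': 0 ⇒ 0;  out=∅∪out(0)=∅
  fail(10) 'e': from fail(0)=0 chase 'e': 0 ⇒ 0;  out=∅∪out(0)=∅
  fail(2) 'bc': from fail(1)=0 chase 'c': 0 ⇒ 0;  out={0}∪out(0)={0}
  fail(3) 'bb': from fail(1)=0 chase 'b': 0 ⇒ 1;  out=∅∪out(1)=∅
  fail(8) 'ab': from fail(7)=0 chase 'b': 0 ⇒ 1;  out=∅∪out(1)=∅
  fail(11) 'eb': from fail(10)=0 chase 'b': 0 ⇒ 1;  out=∅∪out(1)=∅
  fail(16) 'ea': from fail(10)=0 chase 'a': 0 ⇒ 7;  out=∅∪out(7)=∅
  fail(4) 'bbe': from fail(3)=1 chase 'e': 1→0 ⇒ 10;  out=∅∪out(10)=∅
  fail(9) 'abc': from fail(8)=1 chase 'c': 1 ⇒ 2;  out={2}∪out(2)={0,2}
  fail(12) 'ebb': from fail(11)=1 chase 'b': 1 ⇒ 3;  out=∅∪out(3)=∅
  fail(17) 'eae': from fail(16)=7 chase 'e': 7→0 ⇒ 10;  out={4}∪out(10)={4}
  fail(5) 'bbea': from fail(4)=10 chase 'a': 10 ⇒ 16;  out=∅∪out(16)=∅
  fail(13) 'ebbb': from fail(12)=3 chase 'b': 3→1 ⇒ 3;  out=∅∪out(3)=∅
  fail(6) 'bbeae': from fail(5)=16 chase 'e': 16 ⇒ 17;  out={1}∪out(17)={1,4}
  fail(14) 'ebbbb': from fail(13)=3 chase 'b': 3→1 ⇒ 3;  out=∅∪out(3)=∅
  fail(15) 'ebbbba': from fail(14)=3 chase 'a': 3→1→0 ⇒ 7;  out={3}∪out(7)={3}

Text stream:
[0] read 'd'  n0⇒n0
[1] read 'a'  n0⇒n7
[2] read 'b'  n7⇒n8
[3] read 'c'  n8⇒n9  → match P0@[2:3],P2@[1:3]
[4] read 'd'  n9⇒n0 (via fail)
[5] read 'b'  n0⇒n1
[6] read 'b'  n1⇒n3
[7] read 'e'  n3⇒n4
[8] read 'a'  n4⇒n5
[9] read 'e'  n5⇒n6  → match P1@[5:9],P4@[7:9]
[10] read 'a'  n6⇒n16 (via fail)
[11] read 'c'  n16⇒n0 (via fail)
[12] read 'd'  n0⇒n0
[13] read 'd'  n0⇒n0
[14] read 'e'  n0⇒n10
[15] read 'a'  n10⇒n16
[16] read 'e'  n16⇒n17  → match P4@[14:16]
[17] read 'a'  n17⇒n16 (via fail)
[18] read 'a'  n16⇒n7 (via fail)
[19] read 'a'  n7⇒n7 (via fail)
[20] read 'd'  n7⇒n0 (via fail)
[21] read 'd'  n0⇒n0
[22] read 'c'  n0⇒n0
[23] read 'd'  n0⇒n0
[24] read 'e'  n0⇒n10
[25] read 'e'  n10⇒n10 (via fail)
[26] read 'b'  n10⇒n11
[27] read 'b'  n11⇒n12
[28] read 'b'  n12⇒n13
[29] read 'b'  n13⇒n14
[30] read 'a'  n14⇒n15  → match P3@[25:30]
[31] read 'a'  n15⇒n7 (via fail)
[32] read 'b'  n7⇒n8
[33] read 'c'  n8⇒n9  → match P0@[32:33],P2@[31:33]
[34] read 'c'  n9⇒n0 (via fail)
[35] read 'e'  n0⇒n10
[36] read 'a'  n10⇒n16
[37] read 'e'  n16⇒n17  → match P4@[35:37]
[38] read 'c'  n17⇒n0 (via fail)
[39] read 'd'  n0⇒n0
[40] read 'a'  n0⇒n7
[41] read 'e'  n7⇒n10 (via fail)
[42] read 'b'  n10⇒n11
[43] read 'b'  n11⇒n12
[44] read 'b'  n12⇒n13
[45] read 'b'  n13⇒n14
[46] read 'a'  n14⇒n15  → match P3@[41:46]
[47] read 'd'  n15⇒n0 (via fail)
[48] read 'e'  n0⇒n10
[49] read 'a'  n10⇒n16

Matches: [[3,0],[3,2],[9,1],[9,4],[16,4],[30,3],[33,0],[33,2],[37,4],[46,3]]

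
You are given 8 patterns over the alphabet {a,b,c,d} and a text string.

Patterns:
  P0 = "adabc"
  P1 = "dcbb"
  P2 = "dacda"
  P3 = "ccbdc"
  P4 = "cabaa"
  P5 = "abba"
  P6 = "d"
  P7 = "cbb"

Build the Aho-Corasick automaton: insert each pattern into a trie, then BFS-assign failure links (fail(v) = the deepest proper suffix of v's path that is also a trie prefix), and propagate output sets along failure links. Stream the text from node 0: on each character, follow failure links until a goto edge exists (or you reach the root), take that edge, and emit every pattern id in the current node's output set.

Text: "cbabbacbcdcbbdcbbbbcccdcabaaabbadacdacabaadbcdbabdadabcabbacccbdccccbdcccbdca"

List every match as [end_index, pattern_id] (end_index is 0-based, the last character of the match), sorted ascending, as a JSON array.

Build:
Trie nodes:
  n0 'ε': a→1 c→14 d→6
  n1 'a': b→23 d→2
  n2 'ad': a→3
  n3 'ada': b→4
  n4 'adab': c→5
  n5 'adabc': ·  [P0 ends]
  n6 'd': a→10 c→7  [P6 ends]
  n7 'dc': b→8
  n8 'dcb': b→9
  n9 'dcbb': ·  [P1 ends]
  n10 'da': c→11
  n11 'dac': d→12
  n12 'dacd': a→13
  n13 'dacda': ·  [P2 ends]
  n14 'c': a→19 b→26 c→15
  n15 'cc': b→16
  n16 'ccb': d→17
  n17 'ccbd': c→18
  n18 'ccbdc': ·  [P3 ends]
  n19 'ca': b→20
  n20 'cab': a→21
  n21 'caba': a→22
  n22 'cabaa': ·  [P4 ends]
  n23 'ab': b→24
  n24 'abb': a→25
  n25 'abba': ·  [P5 ends]
  n26 'cb': b→27
  n27 'cbb': ·  [P7 ends]

Failure links (BFS by depth):
  n1('a'): parent n0 fail=0; on 'a' 0 → fail=0;  out ∅∪∅=∅
  n6('d'): parent n0 fail=0; on 'd' 0 → fail=0;  out {6}∪∅={6}
  n14('c'): parent n0 fail=0; on 'c' 0 → fail=0;  out ∅∪∅=∅
  n2('ad'): parent n1 fail=0; on 'd' 0 → fail=6;  out ∅∪{6}={6}
  n7('dc'): parent n6 fail=0; on 'c' 0 → fail=14;  out ∅∪∅=∅
  n10('da'): parent n6 fail=0; on 'a' 0 → fail=1;  out ∅∪∅=∅
  n15('cc'): parent n14 fail=0; on 'c' 0 → fail=14;  out ∅∪∅=∅
  n19('ca'): parent n14 fail=0; on 'a' 0 → fail=1;  out ∅∪∅=∅
  n23('ab'): parent n1 fail=0; on 'b' 0 → fail=0;  out ∅∪∅=∅
  n26('cb'): parent n14 fail=0; on 'b' 0 → fail=0;  out ∅∪∅=∅
  n3('ada'): parent n2 fail=6; on 'a' 6 → fail=10;  out ∅∪∅=∅
  n8('dcb'): parent n7 fail=14; on 'b' 14 → fail=26;  out ∅∪∅=∅
  n11('dac'): parent n10 fail=1; on 'c' 1→0 → fail=14;  out ∅∪∅=∅
  n16('ccb'): parent n15 fail=14; on 'b' 14 → fail=26;  out ∅∪∅=∅
  n20('cab'): parent n19 fail=1; on 'b' 1 → fail=23;  out ∅∪∅=∅
  n24('abb'): parent n23 fail=0; on 'b' 0 → fail=0;  out ∅∪∅=∅
  n27('cbb'): parent n26 fail=0; on 'b' 0 → fail=0;  out {7}∪∅={7}
  n4('adab'): parent n3 fail=10; on 'b' 10→1 → fail=23;  out ∅∪∅=∅
  n9('dcbb'): parent n8 fail=26; on 'b' 26 → fail=27;  out {1}∪{7}={1,7}
  n12('dacd'): parent n11 fail=14; on 'd' 14→0 → fail=6;  out ∅∪{6}={6}
  n17('ccbd'): parent n16 fail=26; on 'd' 26→0 → fail=6;  out ∅∪{6}={6}
  n21('caba'): parent n20 fail=23; on 'a' 23→0 → fail=1;  out ∅∪∅=∅
  n25('abba'): parent n24 fail=0; on 'a' 0 → fail=1;  out {5}∪∅={5}
  n5('adabc'): parent n4 fail=23; on 'c' 23→0 → fail=14;  out {0}∪∅={0}
  n13('dacda'): parent n12 fail=6; on 'a' 6 → fail=10;  out {2}∪∅={2}
  n18('ccbdc'): parent n17 fail=6; on 'c' 6 → fail=7;  out {3}∪∅={3}
  n22('cabaa'): parent n21 fail=1; on 'a' 1→0 → fail=1;  out {4}∪∅={4}

Run:
pos 0 'c': at 14
pos 1 'b': at 26
pos 2 'a': at 1 (fail-walked)
pos 3 'b': at 23
pos 4 'b': at 24
pos 5 'a': at 25  emit P5@[2:5]
pos 6 'c': at 14 (fail-walked)
pos 7 'b': at 26
pos 8 'c': at 14 (fail-walked)
pos 9 'd': at 6 (fail-walked)  emit P6@[9:9]
pos 10 'c': at 7
pos 11 'b': at 8
pos 12 'b': at 9  emit P1@[9:12],P7@[10:12]
pos 13 'd': at 6 (fail-walked)  emit P6@[13:13]
pos 14 'c': at 7
pos 15 'b': at 8
pos 16 'b': at 9  emit P1@[13:16],P7@[14:16]
pos 17 'b': at 0 (fail-walked)
pos 18 'b': at 0
pos 19 'c': at 14
pos 20 'c': at 15
pos 21 'c': at 15 (fail-walked)
pos 22 'd': at 6 (fail-walked)  emit P6@[22:22]
pos 23 'c': at 7
pos 24 'a': at 19 (fail-walked)
pos 25 'b': at 20
pos 26 'a': at 21
pos 27 'a': at 22  emit P4@[23:27]
pos 28 'a': at 1 (fail-walked)
pos 29 'b': at 23
pos 30 'b': at 24
pos 31 'a': at 25  emit P5@[28:31]
pos 32 'd': at 2 (fail-walked)  emit P6@[32:32]
pos 33 'a': at 3
pos 34 'c': at 11 (fail-walked)
pos 35 'd': at 12  emit P6@[35:35]
pos 36 'a': at 13  emit P2@[32:36]
pos 37 'c': at 11 (fail-walked)
pos 38 'a': at 19 (fail-walked)
pos 39 'b': at 20
pos 40 'a': at 21
pos 41 'a': at 22  emit P4@[37:41]
pos 42 'd': at 2 (fail-walked)  emit P6@[42:42]
pos 43 'b': at 0 (fail-walked)
pos 44 'c': at 14
pos 45 'd': at 6 (fail-walked)  emit P6@[45:45]
pos 46 'b': at 0 (fail-walked)
pos 47 'a': at 1
pos 48 'b': at 23
pos 49 'd': at 6 (fail-walked)  emit P6@[49:49]
pos 50 'a': at 10
pos 51 'd': at 2 (fail-walked)  emit P6@[51:51]
pos 52 'a': at 3
pos 53 'b': at 4
pos 54 'c': at 5  emit P0@[50:54]
pos 55 'a': at 19 (fail-walked)
pos 56 'b': at 20
pos 57 'b': at 24 (fail-walked)
pos 58 'a': at 25  emit P5@[55:58]
pos 59 'c': at 14 (fail-walked)
pos 60 'c': at 15
pos 61 'c': at 15 (fail-walked)
pos 62 'b': at 16
pos 63 'd': at 17  emit P6@[63:63]
pos 64 'c': at 18  emit P3@[60:64]
pos 65 'c': at 15 (fail-walked)
pos 66 'c': at 15 (fail-walked)
pos 67 'c': at 15 (fail-walked)
pos 68 'b': at 16
pos 69 'd': at 17  emit P6@[69:69]
pos 70 'c': at 18  emit P3@[66:70]
pos 71 'c': at 15 (fail-walked)
pos 72 'c': at 15 (fail-walked)
pos 73 'b': at 16
pos 74 'd': at 17  emit P6@[74:74]
pos 75 'c': at 18  emit P3@[71:75]
pos 76 'a': at 19 (fail-walked)

Result: [[5,5],[9,6],[12,1],[12,7],[13,6],[16,1],[16,7],[22,6],[27,4],[31,5],[32,6],[35,6],[36,2],[41,4],[42,6],[45,6],[49,6],[51,6],[54,0],[58,5],[63,6],[64,3],[69,6],[70,3],[74,6],[75,3]]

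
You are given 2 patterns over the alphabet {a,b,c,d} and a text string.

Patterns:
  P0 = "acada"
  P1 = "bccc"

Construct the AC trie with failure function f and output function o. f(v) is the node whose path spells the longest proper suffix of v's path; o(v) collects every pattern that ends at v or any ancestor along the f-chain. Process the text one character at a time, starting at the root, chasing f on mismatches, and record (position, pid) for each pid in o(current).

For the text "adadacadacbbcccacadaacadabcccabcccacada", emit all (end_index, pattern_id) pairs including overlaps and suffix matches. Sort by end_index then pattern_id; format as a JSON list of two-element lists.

Build:
Trie (insert patterns):
  n0 'ε': a→1 b→6
  n1 'a': c→2
  n2 'ac': a→3
  n3 'aca': d→4
  n4 'acad': a→5
  n5 'acada': ·  [P0 ends]
  n6 'b': c→7
  n7 'bc': c→8
  n8 'bcc': c→9
  n9 'bccc': ·  [P1 ends]

Failure links (BFS by depth):
  fail(1) 'a': from fail(0)=0 chase 'a': 0 ⇒ 0;  out=∅∪out(0)=∅
  fail(6) 'b': from fail(0)=0 chase 'b': 0 ⇒ 0;  out=∅∪out(0)=∅
  fail(2) 'ac': from fail(1)=0 chase 'c': 0 ⇒ 0;  out=∅∪out(0)=∅
  fail(7) 'bc': from fail(6)=0 chase 'c': 0 ⇒ 0;  out=∅∪out(0)=∅
  fail(3) 'aca': from fail(2)=0 chase 'a': 0 ⇒ 1;  out=∅∪out(1)=∅
  fail(8) 'bcc': from fail(7)=0 chase 'c': 0 ⇒ 0;  out=∅∪out(0)=∅
  fail(4) 'acad': from fail(3)=1 chase 'd': 1→0 ⇒ 0;  out=∅∪out(0)=∅
  fail(9) 'bccc': from fail(8)=0 chase 'c': 0 ⇒ 0;  out={1}∪out(0)={1}
  fail(5) 'acada': from fail(4)=0 chase 'a': 0 ⇒ 1;  out={0}∪out(1)={0}

Scan:
[0] read 'a'  n0⇒n1
[1] read 'd'  n1⇒n0 (fail-walked)
[2] read 'a'  n0⇒n1
[3] read 'd'  n1⇒n0 (fail-walked)
[4] read 'a'  n0⇒n1
[5] read 'c'  n1⇒n2
[6] read 'a'  n2⇒n3
[7] read 'd'  n3⇒n4
[8] read 'a'  n4⇒n5  → match P0@[4:8]
[9] read 'c'  n5⇒n2 (fail-walked)
[10] read 'b'  n2⇒n6 (fail-walked)
[11] read 'b'  n6⇒n6 (fail-walked)
[12] read 'c'  n6⇒n7
[13] read 'c'  n7⇒n8
[14] read 'c'  n8⇒n9  → match P1@[11:14]
[15] read 'a'  n9⇒n1 (fail-walked)
[16] read 'c'  n1⇒n2
[17] read 'a'  n2⇒n3
[18] read 'd'  n3⇒n4
[19] read 'a'  n4⇒n5  → match P0@[15:19]
[20] read 'a'  n5⇒n1 (fail-walked)
[21] read 'c'  n1⇒n2
[22] read 'a'  n2⇒n3
[23] read 'd'  n3⇒n4
[24] read 'a'  n4⇒n5  → match P0@[20:24]
[25] read 'b'  n5⇒n6 (fail-walked)
[26] read 'c'  n6⇒n7
[27] read 'c'  n7⇒n8
[28] read 'c'  n8⇒n9  → match P1@[25:28]
[29] read 'a'  n9⇒n1 (fail-walked)
[30] read 'b'  n1⇒n6 (fail-walked)
[31] read 'c'  n6⇒n7
[32] read 'c'  n7⇒n8
[33] read 'c'  n8⇒n9  → match P1@[30:33]
[34] read 'a'  n9⇒n1 (fail-walked)
[35] read 'c'  n1⇒n2
[36] read 'a'  n2⇒n3
[37] read 'd'  n3⇒n4
[38] read 'a'  n4⇒n5  → match P0@[34:38]

All matches (sorted): [[8,0],[14,1],[19,0],[24,0],[28,1],[33,1],[38,0]]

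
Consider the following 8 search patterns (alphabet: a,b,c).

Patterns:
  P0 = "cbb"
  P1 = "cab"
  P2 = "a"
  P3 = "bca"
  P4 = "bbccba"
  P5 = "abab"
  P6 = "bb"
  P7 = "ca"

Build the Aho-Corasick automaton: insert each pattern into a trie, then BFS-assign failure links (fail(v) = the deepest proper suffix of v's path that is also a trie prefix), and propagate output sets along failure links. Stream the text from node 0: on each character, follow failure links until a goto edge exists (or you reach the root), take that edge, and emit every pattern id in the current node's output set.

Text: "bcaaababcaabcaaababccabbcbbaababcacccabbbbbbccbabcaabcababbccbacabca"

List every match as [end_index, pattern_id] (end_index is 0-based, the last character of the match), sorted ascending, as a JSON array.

Build automaton:
Trie nodes:
  0='ε' goto a→6 b→7 c→1
  1='c' goto a→4 b→2
  2='cb' goto b→3
  3='cbb' goto ·  [P0 ends]
  4='ca' goto b→5  [P7 ends]
  5='cab' goto ·  [P1 ends]
  6='a' goto b→15  [P2 ends]
  7='b' goto b→10 c→8
  8='bc' goto a→9
  9='bca' goto ·  [P3 ends]
  10='bb' goto c→11  [P6 ends]
  11='bbc' goto c→12
  12='bbcc' goto b→13
  13='bbccb' goto a→14
  14='bbccba' goto ·  [P4 ends]
  15='ab' goto a→16
  16='aba' goto b→17
  17='abab' goto ·  [P5 ends]

Failure links (BFS by depth):
  n1('c'): parent n0 fail=0; on 'c' 0 → fail=0;  out ∅∪∅=∅
  n6('a'): parent n0 fail=0; on 'a' 0 → fail=0;  out {2}∪∅={2}
  n7('b'): parent n0 fail=0; on 'b' 0 → fail=0;  out ∅∪∅=∅
  n2('cb'): parent n1 fail=0; on 'b' 0 → fail=7;  out ∅∪∅=∅
  n4('ca'): parent n1 fail=0; on 'a' 0 → fail=6;  out {7}∪{2}={2,7}
  n8('bc'): parent n7 fail=0; on 'c' 0 → fail=1;  out ∅∪∅=∅
  n10('bb'): parent n7 fail=0; on 'b' 0 → fail=7;  out {6}∪∅={6}
  n15('ab'): parent n6 fail=0; on 'b' 0 → fail=7;  out ∅∪∅=∅
  n3('cbb'): parent n2 fail=7; on 'b' 7 → fail=10;  out {0}∪{6}={0,6}
  n5('cab'): parent n4 fail=6; on 'b' 6 → fail=15;  out {1}∪∅={1}
  n9('bca'): parent n8 fail=1; on 'a' 1 → fail=4;  out {3}∪{2,7}={2,3,7}
  n11('bbc'): parent n10 fail=7; on 'c' 7 → fail=8;  out ∅∪∅=∅
  n16('aba'): parent n15 fail=7; on 'a' 7→0 → fail=6;  out ∅∪{2}={2}
  n12('bbcc'): parent n11 fail=8; on 'c' 8→1→0 → fail=1;  out ∅∪∅=∅
  n17('abab'): parent n16 fail=6; on 'b' 6 → fail=15;  out {5}∪∅={5}
  n13('bbccb'): parent n12 fail=1; on 'b' 1 → fail=2;  out ∅∪∅=∅
  n14('bbccba'): parent n13 fail=2; on 'a' 2→7→0 → fail=6;  out {4}∪{2}={2,4}

Run:
[0] read 'b'  n0⇒n7
[1] read 'c'  n7⇒n8
[2] read 'a'  n8⇒n9  → match P2@[2:2],P3@[0:2],P7@[1:2]
[3] read 'a'  n9⇒n6 (fail-walked)  → match P2@[3:3]
[4] read 'a'  n6⇒n6 (fail-walked)  → match P2@[4:4]
[5] read 'b'  n6⇒n15
[6] read 'a'  n15⇒n16  → match P2@[6:6]
[7] read 'b'  n16⇒n17  → match P5@[4:7]
[8] read 'c'  n17⇒n8 (fail-walked)
[9] read 'a'  n8⇒n9  → match P2@[9:9],P3@[7:9],P7@[8:9]
[10] read 'a'  n9⇒n6 (fail-walked)  → match P2@[10:10]
[11] read 'b'  n6⇒n15
[12] read 'c'  n15⇒n8 (fail-walked)
[13] read 'a'  n8⇒n9  → match P2@[13:13],P3@[11:13],P7@[12:13]
[14] read 'a'  n9⇒n6 (fail-walked)  → match P2@[14:14]
[15] read 'a'  n6⇒n6 (fail-walked)  → match P2@[15:15]
[16] read 'b'  n6⇒n15
[17] read 'a'  n15⇒n16  → match P2@[17:17]
[18] read 'b'  n16⇒n17  → match P5@[15:18]
[19] read 'c'  n17⇒n8 (fail-walked)
[20] read 'c'  n8⇒n1 (fail-walked)
[21] read 'a'  n1⇒n4  → match P2@[21:21],P7@[20:21]
[22] read 'b'  n4⇒n5  → match P1@[20:22]
[23] read 'b'  n5⇒n10 (fail-walked)  → match P6@[22:23]
[24] read 'c'  n10⇒n11
[25] read 'b'  n11⇒n2 (fail-walked)
[26] read 'b'  n2⇒n3  → match P0@[24:26],P6@[25:26]
[27] read 'a'  n3⇒n6 (fail-walked)  → match P2@[27:27]
[28] read 'a'  n6⇒n6 (fail-walked)  → match P2@[28:28]
[29] read 'b'  n6⇒n15
[30] read 'a'  n15⇒n16  → match P2@[30:30]
[31] read 'b'  n16⇒n17  → match P5@[28:31]
[32] read 'c'  n17⇒n8 (fail-walked)
[33] read 'a'  n8⇒n9  → match P2@[33:33],P3@[31:33],P7@[32:33]
[34] read 'c'  n9⇒n1 (fail-walked)
[35] read 'c'  n1⇒n1 (fail-walked)
[36] read 'c'  n1⇒n1 (fail-walked)
[37] read 'a'  n1⇒n4  → match P2@[37:37],P7@[36:37]
[38] read 'b'  n4⇒n5  → match P1@[36:38]
[39] read 'b'  n5⇒n10 (fail-walked)  → match P6@[38:39]
[40] read 'b'  n10⇒n10 (fail-walked)  → match P6@[39:40]
[41] read 'b'  n10⇒n10 (fail-walked)  → match P6@[40:41]
[42] read 'b'  n10⇒n10 (fail-walked)  → match P6@[41:42]
[43] read 'b'  n10⇒n10 (fail-walked)  → match P6@[42:43]
[44] read 'c'  n10⇒n11
[45] read 'c'  n11⇒n12
[46] read 'b'  n12⇒n13
[47] read 'a'  n13⇒n14  → match P2@[47:47],P4@[42:47]
[48] read 'b'  n14⇒n15 (fail-walked)
[49] read 'c'  n15⇒n8 (fail-walked)
[50] read 'a'  n8⇒n9  → match P2@[50:50],P3@[48:50],P7@[49:50]
[51] read 'a'  n9⇒n6 (fail-walked)  → match P2@[51:51]
[52] read 'b'  n6⇒n15
[53] read 'c'  n15⇒n8 (fail-walked)
[54] read 'a'  n8⇒n9  → match P2@[54:54],P3@[52:54],P7@[53:54]
[55] read 'b'  n9⇒n5 (fail-walked)  → match P1@[53:55]
[56] read 'a'  n5⇒n16 (fail-walked)  → match P2@[56:56]
[57] read 'b'  n16⇒n17  → match P5@[54:57]
[58] read 'b'  n17⇒n10 (fail-walked)  → match P6@[57:58]
[59] read 'c'  n10⇒n11
[60] read 'c'  n11⇒n12
[61] read 'b'  n12⇒n13
[62] read 'a'  n13⇒n14  → match P2@[62:62],P4@[57:62]
[63] read 'c'  n14⇒n1 (fail-walked)
[64] read 'a'  n1⇒n4  → match P2@[64:64],P7@[63:64]
[65] read 'b'  n4⇒n5  → match P1@[63:65]
[66] read 'c'  n5⇒n8 (fail-walked)
[67] read 'a'  n8⇒n9  → match P2@[67:67],P3@[65:67],P7@[66:67]

All matches (sorted): [[2,2],[2,3],[2,7],[3,2],[4,2],[6,2],[7,5],[9,2],[9,3],[9,7],[10,2],[13,2],[13,3],[13,7],[14,2],[15,2],[17,2],[18,5],[21,2],[21,7],[22,1],[23,6],[26,0],[26,6],[27,2],[28,2],[30,2],[31,5],[33,2],[33,3],[33,7],[37,2],[37,7],[38,1],[39,6],[40,6],[41,6],[42,6],[43,6],[47,2],[47,4],[50,2],[50,3],[50,7],[51,2],[54,2],[54,3],[54,7],[55,1],[56,2],[57,5],[58,6],[62,2],[62,4],[64,2],[64,7],[65,1],[67,2],[67,3],[67,7]]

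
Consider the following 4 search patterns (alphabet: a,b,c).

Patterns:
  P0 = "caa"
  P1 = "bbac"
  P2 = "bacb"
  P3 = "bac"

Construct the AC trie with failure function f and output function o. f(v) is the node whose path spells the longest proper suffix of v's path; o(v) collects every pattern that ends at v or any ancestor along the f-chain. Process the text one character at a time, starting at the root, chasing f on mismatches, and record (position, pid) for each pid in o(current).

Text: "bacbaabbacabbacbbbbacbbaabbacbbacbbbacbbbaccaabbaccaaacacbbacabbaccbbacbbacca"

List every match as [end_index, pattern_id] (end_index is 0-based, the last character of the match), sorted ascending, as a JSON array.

Build automaton:
Trie (insert patterns):
  n0 'ε': b→4 c→1
  n1 'c': a→2
  n2 'ca': a→3
  n3 'caa': ·  ←P0
  n4 'b': a→8 b→5
  n5 'bb': a→6
  n6 'bba': c→7
  n7 'bbac': ·  ←P1
  n8 'ba': c→9
  n9 'bac': b→10  ←P3
  n10 'bacb': ·  ←P2

Failure links (BFS by depth):
  fail(1) 'c': from fail(0)=0 chase 'c': 0 ⇒ 0;  out=∅∪out(0)=∅
  fail(4) 'b': from fail(0)=0 chase 'b': 0 ⇒ 0;  out=∅∪out(0)=∅
  fail(2) 'ca': from fail(1)=0 chase 'a': 0 ⇒ 0;  out=∅∪out(0)=∅
  fail(5) 'bb': from fail(4)=0 chase 'b': 0 ⇒ 4;  out=∅∪out(4)=∅
  fail(8) 'ba': from fail(4)=0 chase 'a': 0 ⇒ 0;  out=∅∪out(0)=∅
  fail(3) 'caa': from fail(2)=0 chase 'a': 0 ⇒ 0;  out={0}∪out(0)={0}
  fail(6) 'bba': from fail(5)=4 chase 'a': 4 ⇒ 8;  out=∅∪out(8)=∅
  fail(9) 'bac': from fail(8)=0 chase 'c': 0 ⇒ 1;  out={3}∪out(1)={3}
  fail(7) 'bbac': from fail(6)=8 chase 'c': 8 ⇒ 9;  out={1}∪out(9)={1,3}
  fail(10) 'bacb': from fail(9)=1 chase 'b': 1→0 ⇒ 4;  out={2}∪out(4)={2}

Run:
i=0 'b': node 0→4
i=1 'a': node 4→8
i=2 'c': node 8→9  emit P3@[0:2]
i=3 'b': node 9→10  emit P2@[0:3]
i=4 'a': node 10→8 (fail-walked)
i=5 'a': node 8→0 (fail-walked)
i=6 'b': node 0→4
i=7 'b': node 4→5
i=8 'a': node 5→6
i=9 'c': node 6→7  emit P1@[6:9],P3@[7:9]
i=10 'a': node 7→2 (fail-walked)
i=11 'b': node 2→4 (fail-walked)
i=12 'b': node 4→5
i=13 'a': node 5→6
i=14 'c': node 6→7  emit P1@[11:14],P3@[12:14]
i=15 'b': node 7→10 (fail-walked)  emit P2@[12:15]
i=16 'b': node 10→5 (fail-walked)
i=17 'b': node 5→5 (fail-walked)
i=18 'b': node 5→5 (fail-walked)
i=19 'a': node 5→6
i=20 'c': node 6→7  emit P1@[17:20],P3@[18:20]
i=21 'b': node 7→10 (fail-walked)  emit P2@[18:21]
i=22 'b': node 10→5 (fail-walked)
i=23 'a': node 5→6
i=24 'a': node 6→0 (fail-walked)
i=25 'b': node 0→4
i=26 'b': node 4→5
i=27 'a': node 5→6
i=28 'c': node 6→7  emit P1@[25:28],P3@[26:28]
i=29 'b': node 7→10 (fail-walked)  emit P2@[26:29]
i=30 'b': node 10→5 (fail-walked)
i=31 'a': node 5→6
i=32 'c': node 6→7  emit P1@[29:32],P3@[30:32]
i=33 'b': node 7→10 (fail-walked)  emit P2@[30:33]
i=34 'b': node 10→5 (fail-walked)
i=35 'b': node 5→5 (fail-walked)
i=36 'a': node 5→6
i=37 'c': node 6→7  emit P1@[34:37],P3@[35:37]
i=38 'b': node 7→10 (fail-walked)  emit P2@[35:38]
i=39 'b': node 10→5 (fail-walked)
i=40 'b': node 5→5 (fail-walked)
i=41 'a': node 5→6
i=42 'c': node 6→7  emit P1@[39:42],P3@[40:42]
i=43 'c': node 7→1 (fail-walked)
i=44 'a': node 1→2
i=45 'a': node 2→3  emit P0@[43:45]
i=46 'b': node 3→4 (fail-walked)
i=47 'b': node 4→5
i=48 'a': node 5→6
i=49 'c': node 6→7  emit P1@[46:49],P3@[47:49]
i=50 'c': node 7→1 (fail-walked)
i=51 'a': node 1→2
i=52 'a': node 2→3  emit P0@[50:52]
i=53 'a': node 3→0 (fail-walked)
i=54 'c': node 0→1
i=55 'a': node 1→2
i=56 'c': node 2→1 (fail-walked)
i=57 'b': node 1→4 (fail-walked)
i=58 'b': node 4→5
i=59 'a': node 5→6
i=60 'c': node 6→7  emit P1@[57:60],P3@[58:60]
i=61 'a': node 7→2 (fail-walked)
i=62 'b': node 2→4 (fail-walked)
i=63 'b': node 4→5
i=64 'a': node 5→6
i=65 'c': node 6→7  emit P1@[62:65],P3@[63:65]
i=66 'c': node 7→1 (fail-walked)
i=67 'b': node 1→4 (fail-walked)
i=68 'b': node 4→5
i=69 'a': node 5→6
i=70 'c': node 6→7  emit P1@[67:70],P3@[68:70]
i=71 'b': node 7→10 (fail-walked)  emit P2@[68:71]
i=72 'b': node 10→5 (fail-walked)
i=73 'a': node 5→6
i=74 'c': node 6→7  emit P1@[71:74],P3@[72:74]
i=75 'c': node 7→1 (fail-walked)
i=76 'a': node 1→2

All matches (sorted): [[2,3],[3,2],[9,1],[9,3],[14,1],[14,3],[15,2],[20,1],[20,3],[21,2],[28,1],[28,3],[29,2],[32,1],[32,3],[33,2],[37,1],[37,3],[38,2],[42,1],[42,3],[45,0],[49,1],[49,3],[52,0],[60,1],[60,3],[65,1],[65,3],[70,1],[70,3],[71,2],[74,1],[74,3]]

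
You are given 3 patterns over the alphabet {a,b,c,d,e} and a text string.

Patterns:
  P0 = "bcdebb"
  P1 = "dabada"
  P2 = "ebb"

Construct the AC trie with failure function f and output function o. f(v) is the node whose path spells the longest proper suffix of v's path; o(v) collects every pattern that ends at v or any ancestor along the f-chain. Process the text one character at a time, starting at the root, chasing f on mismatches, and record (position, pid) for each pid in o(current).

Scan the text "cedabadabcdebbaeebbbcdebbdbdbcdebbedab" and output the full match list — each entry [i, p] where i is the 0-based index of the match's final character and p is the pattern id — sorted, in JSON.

Build:
Trie nodes:
  n0 'ε': b→1 d→7 e→13
  n1 'b': c→2
  n2 'bc': d→3
  n3 'bcd': e→4
  n4 'bcde': b→5
  n5 'bcdeb': b→6
  n6 'bcdebb': ·  [P0 ends]
  n7 'd': a→8
  n8 'da': b→9
  n9 'dab': a→10
  n10 'daba': d→11
  n11 'dabad': a→12
  n12 'dabada': ·  [P1 ends]
  n13 'e': b→14
  n14 'eb': b→15
  n15 'ebb': ·  [P2 ends]

Failure links (BFS by depth):
  n1('b'): parent n0 fail=0; on 'b' 0 → fail=0;  out ∅∪∅=∅
  n7('d'): parent n0 fail=0; on 'd' 0 → fail=0;  out ∅∪∅=∅
  n13('e'): parent n0 fail=0; on 'e' 0 → fail=0;  out ∅∪∅=∅
  n2('bc'): parent n1 fail=0; on 'c' 0 → fail=0;  out ∅∪∅=∅
  n8('da'): parent n7 fail=0; on 'a' 0 → fail=0;  out ∅∪∅=∅
  n14('eb'): parent n13 fail=0; on 'b' 0 → fail=1;  out ∅∪∅=∅
  n3('bcd'): parent n2 fail=0; on 'd' 0 → fail=7;  out ∅∪∅=∅
  n9('dab'): parent n8 fail=0; on 'b' 0 → fail=1;  out ∅∪∅=∅
  n15('ebb'): parent n14 fail=1; on 'b' 1→0 → fail=1;  out {2}∪∅={2}
  n4('bcde'): parent n3 fail=7; on 'e' 7→0 → fail=13;  out ∅∪∅=∅
  n10('daba'): parent n9 fail=1; on 'a' 1→0 → fail=0;  out ∅∪∅=∅
  n5('bcdeb'): parent n4 fail=13; on 'b' 13 → fail=14;  out ∅∪∅=∅
  n11('dabad'): parent n10 fail=0; on 'd' 0 → fail=7;  out ∅∪∅=∅
  n6('bcdebb'): parent n5 fail=14; on 'b' 14 → fail=15;  out {0}∪{2}={0,2}
  n12('dabada'): parent n11 fail=7; on 'a' 7 → fail=8;  out {1}∪∅={1}

Scan:
i=0 'c': node 0→0
i=1 'e': node 0→13
i=2 'd': node 13→7 (via fail)
i=3 'a': node 7→8
i=4 'b': node 8→9
i=5 'a': node 9→10
i=6 'd': node 10→11
i=7 'a': node 11→12  → match P1@[2:7]
i=8 'b': node 12→9 (via fail)
i=9 'c': node 9→2 (via fail)
i=10 'd': node 2→3
i=11 'e': node 3→4
i=12 'b': node 4→5
i=13 'b': node 5→6  → match P0@[8:13],P2@[11:13]
i=14 'a': node 6→0 (via fail)
i=15 'e': node 0→13
i=16 'e': node 13→13 (via fail)
i=17 'b': node 13→14
i=18 'b': node 14→15  → match P2@[16:18]
i=19 'b': node 15→1 (via fail)
i=20 'c': node 1→2
i=21 'd': node 2→3
i=22 'e': node 3→4
i=23 'b': node 4→5
i=24 'b': node 5→6  → match P0@[19:24],P2@[22:24]
i=25 'd': node 6→7 (via fail)
i=26 'b': node 7→1 (via fail)
i=27 'd': node 1→7 (via fail)
i=28 'b': node 7→1 (via fail)
i=29 'c': node 1→2
i=30 'd': node 2→3
i=31 'e': node 3→4
i=32 'b': node 4→5
i=33 'b': node 5→6  → match P0@[28:33],P2@[31:33]
i=34 'e': node 6→13 (via fail)
i=35 'd': node 13→7 (via fail)
i=36 'a': node 7→8
i=37 'b': node 8→9

Result: [[7,1],[13,0],[13,2],[18,2],[24,0],[24,2],[33,0],[33,2]]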